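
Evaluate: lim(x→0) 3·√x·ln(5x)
This is a 0·∞ indeterminate form.

Rewrite 0·∞ as a quotient (0/0 or ∞/∞ form), then apply L'Hôpital's rule:
  lim(x→0) 3·√x·ln(5x) = 0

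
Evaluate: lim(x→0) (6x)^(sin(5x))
This is an exponential indeterminate form.

For exponential indeterminate forms, take the natural log:
  Let L = lim(x→0) (6x)^(sin(5x))
  Then ln(L) = lim(x→0) [exponent × ln(base)]
  Evaluate using L'Hôpital or standard limits, then exponentiate.
  L = 1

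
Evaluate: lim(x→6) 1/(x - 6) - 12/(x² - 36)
This is an ∞-∞ indeterminate form.

Combine fractions or rationalize to convert ∞-∞ to 0/0 form:
  lim(x→6) 1/(x - 6) - 12/(x² - 36) = 1/12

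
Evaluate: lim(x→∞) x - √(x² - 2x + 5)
This is an ∞-∞ indeterminate form.

Combine fractions or rationalize to convert ∞-∞ to 0/0 form:
  lim(x→∞) x - √(x² - 2x + 5) = 1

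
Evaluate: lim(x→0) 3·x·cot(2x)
This is a 0·∞ indeterminate form.

Rewrite 0·∞ as a quotient (0/0 or ∞/∞ form), then apply L'Hôpital's rule:
  lim(x→0) 3·x·cot(2x) = 3/2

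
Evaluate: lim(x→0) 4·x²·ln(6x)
This is a 0·∞ indeterminate form.

Rewrite 0·∞ as a quotient (0/0 or ∞/∞ form), then apply L'Hôpital's rule:
  lim(x→0) 4·x²·ln(6x) = 0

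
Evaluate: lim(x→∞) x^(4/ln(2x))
This is an exponential indeterminate form.

For exponential indeterminate forms, take the natural log:
  Let L = lim(x→∞) x^(4/ln(2x))
  Then ln(L) = lim(x→∞) [exponent × ln(base)]
  Evaluate using L'Hôpital or standard limits, then exponentiate.
  L = e^(4)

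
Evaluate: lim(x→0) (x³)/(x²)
This is a 0/0 indeterminate form.

Apply L'Hôpital's rule: differentiate numerator and denominator separately.
  f(x) = x^3   ⇒   f'(x) = 3·x^2
  g(x) = x^2   ⇒   g'(x) = 2·x
  lim(x→0) f'(x)/g'(x) = lim(x→0) (3·x^2)/(2·x)
  = 0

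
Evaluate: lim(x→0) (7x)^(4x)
This is an exponential indeterminate form.

For exponential indeterminate forms, take the natural log:
  Let L = lim(x→0) (7x)^(4x)
  Then ln(L) = lim(x→0) [exponent × ln(base)]
  Evaluate using L'Hôpital or standard limits, then exponentiate.
  L = 1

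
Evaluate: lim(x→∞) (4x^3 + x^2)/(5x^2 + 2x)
This is an ∞/∞ indeterminate form.

Apply L'Hôpital's rule: differentiate numerator and denominator separately.
  f(x) = 4·x^3 + x^2   ⇒   f'(x) = 12·x^2 + 2·x
  g(x) = 5·x^2 + 2·x   ⇒   g'(x) = 10·x + 2
  lim(x→∞) f'(x)/g'(x) = lim(x→∞) (12·x^2 + 2·x)/(10·x + 2)
  = ∞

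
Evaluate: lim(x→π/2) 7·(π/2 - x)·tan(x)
This is a 0·∞ indeterminate form.

Rewrite 0·∞ as a quotient (0/0 or ∞/∞ form), then apply L'Hôpital's rule:
  lim(x→π/2) 7·(π/2 - x)·tan(x) = 7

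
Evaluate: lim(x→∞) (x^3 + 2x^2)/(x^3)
This is an ∞/∞ indeterminate form.

Apply L'Hôpital's rule: differentiate numerator and denominator separately.
  f(x) = x^3 + 2·x^2   ⇒   f'(x) = 3·x^2 + 4·x
  g(x) = x^3   ⇒   g'(x) = 3·x^2
  lim(x→∞) f'(x)/g'(x) = lim(x→∞) (3·x^2 + 4·x)/(3·x^2)
  = 1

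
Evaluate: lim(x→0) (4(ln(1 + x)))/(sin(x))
This is a 0/0 indeterminate form.

Apply L'Hôpital's rule: differentiate numerator and denominator separately.
  f(x) = 4·ln(x + 1)   ⇒   f'(x) = 4/(x + 1)
  g(x) = sin(x)   ⇒   g'(x) = cos(x)
  lim(x→0) f'(x)/g'(x) = lim(x→0) (4/(x + 1))/(cos(x))
  = 4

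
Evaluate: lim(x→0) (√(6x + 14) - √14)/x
This is a standard limit.

Factor or rationalize the expression:
  lim(x→0) (√(6x + 14) - √14)/x = 3·sqrt(14)/14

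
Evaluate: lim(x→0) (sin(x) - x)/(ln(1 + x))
This is a 0/0 indeterminate form.

Apply L'Hôpital's rule: differentiate numerator and denominator separately.
  f(x) = -x + sin(x)   ⇒   f'(x) = cos(x) - 1
  g(x) = ln(x + 1)   ⇒   g'(x) = 1/(x + 1)
  lim(x→0) f'(x)/g'(x) = lim(x→0) (cos(x) - 1)/(1/(x + 1))
  = 0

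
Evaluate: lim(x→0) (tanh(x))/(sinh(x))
This is a 0/0 indeterminate form.

Apply L'Hôpital's rule: differentiate numerator and denominator separately.
  f(x) = tanh(x)   ⇒   f'(x) = 1 - tanh(x)^2
  g(x) = sinh(x)   ⇒   g'(x) = cosh(x)
  lim(x→0) f'(x)/g'(x) = lim(x→0) (1 - tanh(x)^2)/(cosh(x))
  = 1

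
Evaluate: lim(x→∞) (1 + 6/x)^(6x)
This is an exponential indeterminate form.

For exponential indeterminate forms, take the natural log:
  Let L = lim(x→∞) (1 + 6/x)^(6x)
  Then ln(L) = lim(x→∞) [exponent × ln(base)]
  Evaluate using L'Hôpital or standard limits, then exponentiate.
  L = e^(36)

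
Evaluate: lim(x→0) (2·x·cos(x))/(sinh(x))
This is a 0/0 indeterminate form.

Apply L'Hôpital's rule: differentiate numerator and denominator separately.
  f(x) = 2·x·cos(x)   ⇒   f'(x) = -2·x·sin(x) + 2·cos(x)
  g(x) = sinh(x)   ⇒   g'(x) = cosh(x)
  lim(x→0) f'(x)/g'(x) = lim(x→0) (-2·x·sin(x) + 2·cos(x))/(cosh(x))
  = 2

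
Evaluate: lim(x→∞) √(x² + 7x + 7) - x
This is an ∞-∞ indeterminate form.

Combine fractions or rationalize to convert ∞-∞ to 0/0 form:
  lim(x→∞) √(x² + 7x + 7) - x = 7/2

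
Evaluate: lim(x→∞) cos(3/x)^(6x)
This is an exponential indeterminate form.

For exponential indeterminate forms, take the natural log:
  Let L = lim(x→∞) cos(3/x)^(6x)
  Then ln(L) = lim(x→∞) [exponent × ln(base)]
  Evaluate using L'Hôpital or standard limits, then exponentiate.
  L = 1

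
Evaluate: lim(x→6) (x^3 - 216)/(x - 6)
This is a standard limit.

Factor or rationalize the expression:
  lim(x→6) (x^3 - 216)/(x - 6) = 108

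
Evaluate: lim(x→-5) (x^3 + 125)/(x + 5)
This is a standard limit.

Factor or rationalize the expression:
  lim(x→-5) (x^3 + 125)/(x + 5) = 75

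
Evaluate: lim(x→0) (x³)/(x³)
This is a 0/0 indeterminate form.

Apply L'Hôpital's rule: differentiate numerator and denominator separately.
  f(x) = x^3   ⇒   f'(x) = 3·x^2
  g(x) = x^3   ⇒   g'(x) = 3·x^2
  lim(x→0) f'(x)/g'(x) = lim(x→0) (3·x^2)/(3·x^2)
  = 1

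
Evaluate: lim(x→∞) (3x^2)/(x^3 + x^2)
This is an ∞/∞ indeterminate form.

Apply L'Hôpital's rule: differentiate numerator and denominator separately.
  f(x) = 3·x^2   ⇒   f'(x) = 6·x
  g(x) = x^3 + x^2   ⇒   g'(x) = 3·x^2 + 2·x
  lim(x→∞) f'(x)/g'(x) = lim(x→∞) (6·x)/(3·x^2 + 2·x)
  = 0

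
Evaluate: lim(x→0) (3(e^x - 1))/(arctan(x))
This is a 0/0 indeterminate form.

Apply L'Hôpital's rule: differentiate numerator and denominator separately.
  f(x) = 3·e^(x) - 3   ⇒   f'(x) = 3·e^(x)
  g(x) = atan(x)   ⇒   g'(x) = 1/(x^2 + 1)
  lim(x→0) f'(x)/g'(x) = lim(x→0) (3·e^(x))/(1/(x^2 + 1))
  = 3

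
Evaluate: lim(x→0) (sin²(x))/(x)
This is a 0/0 indeterminate form.

Apply L'Hôpital's rule: differentiate numerator and denominator separately.
  f(x) = sin(x)^2   ⇒   f'(x) = 2·sin(x)·cos(x)
  g(x) = x   ⇒   g'(x) = 1
  lim(x→0) f'(x)/g'(x) = lim(x→0) (2·sin(x)·cos(x))/(1)
  = 0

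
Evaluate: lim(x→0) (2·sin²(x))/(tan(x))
This is a 0/0 indeterminate form.

Apply L'Hôpital's rule: differentiate numerator and denominator separately.
  f(x) = 2·sin(x)^2   ⇒   f'(x) = 4·sin(x)·cos(x)
  g(x) = tan(x)   ⇒   g'(x) = tan(x)^2 + 1
  lim(x→0) f'(x)/g'(x) = lim(x→0) (4·sin(x)·cos(x))/(tan(x)^2 + 1)
  = 0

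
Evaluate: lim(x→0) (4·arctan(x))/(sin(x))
This is a 0/0 indeterminate form.

Apply L'Hôpital's rule: differentiate numerator and denominator separately.
  f(x) = 4·atan(x)   ⇒   f'(x) = 4/(x^2 + 1)
  g(x) = sin(x)   ⇒   g'(x) = cos(x)
  lim(x→0) f'(x)/g'(x) = lim(x→0) (4/(x^2 + 1))/(cos(x))
  = 4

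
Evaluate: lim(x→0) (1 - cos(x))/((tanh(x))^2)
This is a 0/0 indeterminate form.

Apply L'Hôpital's rule: differentiate numerator and denominator separately.
  f(x) = 1 - cos(x)   ⇒   f'(x) = sin(x)
  g(x) = tanh(x)^2   ⇒   g'(x) = (2 - 2·tanh(x)^2)·tanh(x)
  lim(x→0) f'(x)/g'(x) = lim(x→0) (sin(x))/((2 - 2·tanh(x)^2)·tanh(x))
  = 1/2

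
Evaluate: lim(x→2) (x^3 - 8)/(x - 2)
This is a standard limit.

Factor or rationalize the expression:
  lim(x→2) (x^3 - 8)/(x - 2) = 12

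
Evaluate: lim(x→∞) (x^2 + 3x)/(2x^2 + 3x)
This is an ∞/∞ indeterminate form.

Apply L'Hôpital's rule: differentiate numerator and denominator separately.
  f(x) = x^2 + 3·x   ⇒   f'(x) = 2·x + 3
  g(x) = 2·x^2 + 3·x   ⇒   g'(x) = 4·x + 3
  lim(x→∞) f'(x)/g'(x) = lim(x→∞) (2·x + 3)/(4·x + 3)
  = 1/2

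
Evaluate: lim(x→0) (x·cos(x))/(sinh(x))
This is a 0/0 indeterminate form.

Apply L'Hôpital's rule: differentiate numerator and denominator separately.
  f(x) = x·cos(x)   ⇒   f'(x) = -x·sin(x) + cos(x)
  g(x) = sinh(x)   ⇒   g'(x) = cosh(x)
  lim(x→0) f'(x)/g'(x) = lim(x→0) (-x·sin(x) + cos(x))/(cosh(x))
  = 1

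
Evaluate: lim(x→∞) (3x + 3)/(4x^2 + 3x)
This is an ∞/∞ indeterminate form.

Apply L'Hôpital's rule: differentiate numerator and denominator separately.
  f(x) = 3·x + 3   ⇒   f'(x) = 3
  g(x) = 4·x^2 + 3·x   ⇒   g'(x) = 8·x + 3
  lim(x→∞) f'(x)/g'(x) = lim(x→∞) (3)/(8·x + 3)
  = 0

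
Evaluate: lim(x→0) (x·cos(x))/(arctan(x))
This is a 0/0 indeterminate form.

Apply L'Hôpital's rule: differentiate numerator and denominator separately.
  f(x) = x·cos(x)   ⇒   f'(x) = -x·sin(x) + cos(x)
  g(x) = atan(x)   ⇒   g'(x) = 1/(x^2 + 1)
  lim(x→0) f'(x)/g'(x) = lim(x→0) (-x·sin(x) + cos(x))/(1/(x^2 + 1))
  = 1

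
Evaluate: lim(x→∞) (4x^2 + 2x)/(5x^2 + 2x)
This is an ∞/∞ indeterminate form.

Apply L'Hôpital's rule: differentiate numerator and denominator separately.
  f(x) = 4·x^2 + 2·x   ⇒   f'(x) = 8·x + 2
  g(x) = 5·x^2 + 2·x   ⇒   g'(x) = 10·x + 2
  lim(x→∞) f'(x)/g'(x) = lim(x→∞) (8·x + 2)/(10·x + 2)
  = 4/5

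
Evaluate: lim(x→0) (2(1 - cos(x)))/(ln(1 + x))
This is a 0/0 indeterminate form.

Apply L'Hôpital's rule: differentiate numerator and denominator separately.
  f(x) = 2 - 2·cos(x)   ⇒   f'(x) = 2·sin(x)
  g(x) = ln(x + 1)   ⇒   g'(x) = 1/(x + 1)
  lim(x→0) f'(x)/g'(x) = lim(x→0) (2·sin(x))/(1/(x + 1))
  = 0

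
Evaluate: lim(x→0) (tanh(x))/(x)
This is a 0/0 indeterminate form.

Apply L'Hôpital's rule: differentiate numerator and denominator separately.
  f(x) = tanh(x)   ⇒   f'(x) = 1 - tanh(x)^2
  g(x) = x   ⇒   g'(x) = 1
  lim(x→0) f'(x)/g'(x) = lim(x→0) (1 - tanh(x)^2)/(1)
  = 1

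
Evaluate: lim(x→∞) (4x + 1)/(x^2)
This is an ∞/∞ indeterminate form.

Apply L'Hôpital's rule: differentiate numerator and denominator separately.
  f(x) = 4·x + 1   ⇒   f'(x) = 4
  g(x) = x^2   ⇒   g'(x) = 2·x
  lim(x→∞) f'(x)/g'(x) = lim(x→∞) (4)/(2·x)
  = 0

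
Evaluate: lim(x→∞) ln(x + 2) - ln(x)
This is an ∞-∞ indeterminate form.

Combine fractions or rationalize to convert ∞-∞ to 0/0 form:
  lim(x→∞) ln(x + 2) - ln(x) = 0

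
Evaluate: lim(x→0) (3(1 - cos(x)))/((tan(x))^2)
This is a 0/0 indeterminate form.

Apply L'Hôpital's rule: differentiate numerator and denominator separately.
  f(x) = 3 - 3·cos(x)   ⇒   f'(x) = 3·sin(x)
  g(x) = tan(x)^2   ⇒   g'(x) = (2·tan(x)^2 + 2)·tan(x)
  lim(x→0) f'(x)/g'(x) = lim(x→0) (3·sin(x))/((2·tan(x)^2 + 2)·tan(x))
  = 3/2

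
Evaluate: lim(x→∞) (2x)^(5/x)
This is an exponential indeterminate form.

For exponential indeterminate forms, take the natural log:
  Let L = lim(x→∞) (2x)^(5/x)
  Then ln(L) = lim(x→∞) [exponent × ln(base)]
  Evaluate using L'Hôpital or standard limits, then exponentiate.
  L = 1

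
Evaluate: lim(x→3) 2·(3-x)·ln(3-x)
This is a 0·∞ indeterminate form.

Rewrite 0·∞ as a quotient (0/0 or ∞/∞ form), then apply L'Hôpital's rule:
  lim(x→3) 2·(3-x)·ln(3-x) = 0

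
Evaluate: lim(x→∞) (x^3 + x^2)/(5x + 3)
This is an ∞/∞ indeterminate form.

Apply L'Hôpital's rule: differentiate numerator and denominator separately.
  f(x) = x^3 + x^2   ⇒   f'(x) = 3·x^2 + 2·x
  g(x) = 5·x + 3   ⇒   g'(x) = 5
  lim(x→∞) f'(x)/g'(x) = lim(x→∞) (3·x^2 + 2·x)/(5)
  = ∞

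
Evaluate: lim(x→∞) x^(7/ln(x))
This is an exponential indeterminate form.

For exponential indeterminate forms, take the natural log:
  Let L = lim(x→∞) x^(7/ln(x))
  Then ln(L) = lim(x→∞) [exponent × ln(base)]
  Evaluate using L'Hôpital or standard limits, then exponentiate.
  L = e^(7)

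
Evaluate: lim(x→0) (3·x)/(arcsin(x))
This is a 0/0 indeterminate form.

Apply L'Hôpital's rule: differentiate numerator and denominator separately.
  f(x) = 3·x   ⇒   f'(x) = 3
  g(x) = asin(x)   ⇒   g'(x) = 1/sqrt(1 - x^2)
  lim(x→0) f'(x)/g'(x) = lim(x→0) (3)/(1/sqrt(1 - x^2))
  = 3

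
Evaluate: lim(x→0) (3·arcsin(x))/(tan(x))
This is a 0/0 indeterminate form.

Apply L'Hôpital's rule: differentiate numerator and denominator separately.
  f(x) = 3·asin(x)   ⇒   f'(x) = 3/sqrt(1 - x^2)
  g(x) = tan(x)   ⇒   g'(x) = tan(x)^2 + 1
  lim(x→0) f'(x)/g'(x) = lim(x→0) (3/sqrt(1 - x^2))/(tan(x)^2 + 1)
  = 3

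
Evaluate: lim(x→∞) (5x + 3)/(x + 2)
This is an ∞/∞ indeterminate form.

Apply L'Hôpital's rule: differentiate numerator and denominator separately.
  f(x) = 5·x + 3   ⇒   f'(x) = 5
  g(x) = x + 2   ⇒   g'(x) = 1
  lim(x→∞) f'(x)/g'(x) = lim(x→∞) (5)/(1)
  = 5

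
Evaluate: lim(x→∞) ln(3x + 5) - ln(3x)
This is an ∞-∞ indeterminate form.

Combine fractions or rationalize to convert ∞-∞ to 0/0 form:
  lim(x→∞) ln(3x + 5) - ln(3x) = 0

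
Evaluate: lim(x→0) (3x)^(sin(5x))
This is an exponential indeterminate form.

For exponential indeterminate forms, take the natural log:
  Let L = lim(x→0) (3x)^(sin(5x))
  Then ln(L) = lim(x→0) [exponent × ln(base)]
  Evaluate using L'Hôpital or standard limits, then exponentiate.
  L = 1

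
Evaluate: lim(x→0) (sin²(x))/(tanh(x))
This is a 0/0 indeterminate form.

Apply L'Hôpital's rule: differentiate numerator and denominator separately.
  f(x) = sin(x)^2   ⇒   f'(x) = 2·sin(x)·cos(x)
  g(x) = tanh(x)   ⇒   g'(x) = 1 - tanh(x)^2
  lim(x→0) f'(x)/g'(x) = lim(x→0) (2·sin(x)·cos(x))/(1 - tanh(x)^2)
  = 0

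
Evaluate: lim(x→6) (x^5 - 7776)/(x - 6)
This is a standard limit.

Factor or rationalize the expression:
  lim(x→6) (x^5 - 7776)/(x - 6) = 6480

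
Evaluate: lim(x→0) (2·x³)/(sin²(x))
This is a 0/0 indeterminate form.

Apply L'Hôpital's rule: differentiate numerator and denominator separately.
  f(x) = 2·x^3   ⇒   f'(x) = 6·x^2
  g(x) = sin(x)^2   ⇒   g'(x) = 2·sin(x)·cos(x)
  lim(x→0) f'(x)/g'(x) = lim(x→0) (6·x^2)/(2·sin(x)·cos(x))
  = 0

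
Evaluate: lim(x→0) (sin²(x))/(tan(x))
This is a 0/0 indeterminate form.

Apply L'Hôpital's rule: differentiate numerator and denominator separately.
  f(x) = sin(x)^2   ⇒   f'(x) = 2·sin(x)·cos(x)
  g(x) = tan(x)   ⇒   g'(x) = tan(x)^2 + 1
  lim(x→0) f'(x)/g'(x) = lim(x→0) (2·sin(x)·cos(x))/(tan(x)^2 + 1)
  = 0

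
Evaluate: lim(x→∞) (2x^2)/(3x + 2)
This is an ∞/∞ indeterminate form.

Apply L'Hôpital's rule: differentiate numerator and denominator separately.
  f(x) = 2·x^2   ⇒   f'(x) = 4·x
  g(x) = 3·x + 2   ⇒   g'(x) = 3
  lim(x→∞) f'(x)/g'(x) = lim(x→∞) (4·x)/(3)
  = ∞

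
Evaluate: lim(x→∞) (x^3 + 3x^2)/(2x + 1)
This is an ∞/∞ indeterminate form.

Apply L'Hôpital's rule: differentiate numerator and denominator separately.
  f(x) = x^3 + 3·x^2   ⇒   f'(x) = 3·x^2 + 6·x
  g(x) = 2·x + 1   ⇒   g'(x) = 2
  lim(x→∞) f'(x)/g'(x) = lim(x→∞) (3·x^2 + 6·x)/(2)
  = ∞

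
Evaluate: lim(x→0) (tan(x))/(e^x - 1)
This is a 0/0 indeterminate form.

Apply L'Hôpital's rule: differentiate numerator and denominator separately.
  f(x) = tan(x)   ⇒   f'(x) = tan(x)^2 + 1
  g(x) = e^(x) - 1   ⇒   g'(x) = e^(x)
  lim(x→0) f'(x)/g'(x) = lim(x→0) (tan(x)^2 + 1)/(e^(x))
  = 1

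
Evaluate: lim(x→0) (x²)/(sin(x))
This is a 0/0 indeterminate form.

Apply L'Hôpital's rule: differentiate numerator and denominator separately.
  f(x) = x^2   ⇒   f'(x) = 2·x
  g(x) = sin(x)   ⇒   g'(x) = cos(x)
  lim(x→0) f'(x)/g'(x) = lim(x→0) (2·x)/(cos(x))
  = 0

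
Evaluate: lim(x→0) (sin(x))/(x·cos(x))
This is a 0/0 indeterminate form.

Apply L'Hôpital's rule: differentiate numerator and denominator separately.
  f(x) = sin(x)   ⇒   f'(x) = cos(x)
  g(x) = x·cos(x)   ⇒   g'(x) = -x·sin(x) + cos(x)
  lim(x→0) f'(x)/g'(x) = lim(x→0) (cos(x))/(-x·sin(x) + cos(x))
  = 1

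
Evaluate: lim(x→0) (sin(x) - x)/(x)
This is a 0/0 indeterminate form.

Apply L'Hôpital's rule: differentiate numerator and denominator separately.
  f(x) = -x + sin(x)   ⇒   f'(x) = cos(x) - 1
  g(x) = x   ⇒   g'(x) = 1
  lim(x→0) f'(x)/g'(x) = lim(x→0) (cos(x) - 1)/(1)
  = 0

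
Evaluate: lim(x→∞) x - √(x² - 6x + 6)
This is an ∞-∞ indeterminate form.

Combine fractions or rationalize to convert ∞-∞ to 0/0 form:
  lim(x→∞) x - √(x² - 6x + 6) = 3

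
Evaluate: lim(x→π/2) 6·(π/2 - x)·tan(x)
This is a 0·∞ indeterminate form.

Rewrite 0·∞ as a quotient (0/0 or ∞/∞ form), then apply L'Hôpital's rule:
  lim(x→π/2) 6·(π/2 - x)·tan(x) = 6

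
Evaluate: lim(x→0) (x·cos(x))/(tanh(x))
This is a 0/0 indeterminate form.

Apply L'Hôpital's rule: differentiate numerator and denominator separately.
  f(x) = x·cos(x)   ⇒   f'(x) = -x·sin(x) + cos(x)
  g(x) = tanh(x)   ⇒   g'(x) = 1 - tanh(x)^2
  lim(x→0) f'(x)/g'(x) = lim(x→0) (-x·sin(x) + cos(x))/(1 - tanh(x)^2)
  = 1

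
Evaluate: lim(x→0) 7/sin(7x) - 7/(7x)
This is an ∞-∞ indeterminate form.

Combine fractions or rationalize to convert ∞-∞ to 0/0 form:
  lim(x→0) 7/sin(7x) - 7/(7x) = 0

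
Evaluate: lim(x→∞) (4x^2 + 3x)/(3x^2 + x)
This is an ∞/∞ indeterminate form.

Apply L'Hôpital's rule: differentiate numerator and denominator separately.
  f(x) = 4·x^2 + 3·x   ⇒   f'(x) = 8·x + 3
  g(x) = 3·x^2 + x   ⇒   g'(x) = 6·x + 1
  lim(x→∞) f'(x)/g'(x) = lim(x→∞) (8·x + 3)/(6·x + 1)
  = 4/3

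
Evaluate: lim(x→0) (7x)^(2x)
This is an exponential indeterminate form.

For exponential indeterminate forms, take the natural log:
  Let L = lim(x→0) (7x)^(2x)
  Then ln(L) = lim(x→0) [exponent × ln(base)]
  Evaluate using L'Hôpital or standard limits, then exponentiate.
  L = 1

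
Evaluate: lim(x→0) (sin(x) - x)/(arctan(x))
This is a 0/0 indeterminate form.

Apply L'Hôpital's rule: differentiate numerator and denominator separately.
  f(x) = -x + sin(x)   ⇒   f'(x) = cos(x) - 1
  g(x) = atan(x)   ⇒   g'(x) = 1/(x^2 + 1)
  lim(x→0) f'(x)/g'(x) = lim(x→0) (cos(x) - 1)/(1/(x^2 + 1))
  = 0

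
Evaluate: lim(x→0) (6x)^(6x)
This is an exponential indeterminate form.

For exponential indeterminate forms, take the natural log:
  Let L = lim(x→0) (6x)^(6x)
  Then ln(L) = lim(x→0) [exponent × ln(base)]
  Evaluate using L'Hôpital or standard limits, then exponentiate.
  L = 1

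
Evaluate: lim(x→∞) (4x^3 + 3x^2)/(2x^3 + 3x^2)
This is an ∞/∞ indeterminate form.

Apply L'Hôpital's rule: differentiate numerator and denominator separately.
  f(x) = 4·x^3 + 3·x^2   ⇒   f'(x) = 12·x^2 + 6·x
  g(x) = 2·x^3 + 3·x^2   ⇒   g'(x) = 6·x^2 + 6·x
  lim(x→∞) f'(x)/g'(x) = lim(x→∞) (12·x^2 + 6·x)/(6·x^2 + 6·x)
  = 2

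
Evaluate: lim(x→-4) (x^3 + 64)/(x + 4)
This is a standard limit.

Factor or rationalize the expression:
  lim(x→-4) (x^3 + 64)/(x + 4) = 48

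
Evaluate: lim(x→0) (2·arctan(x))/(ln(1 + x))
This is a 0/0 indeterminate form.

Apply L'Hôpital's rule: differentiate numerator and denominator separately.
  f(x) = 2·atan(x)   ⇒   f'(x) = 2/(x^2 + 1)
  g(x) = ln(x + 1)   ⇒   g'(x) = 1/(x + 1)
  lim(x→0) f'(x)/g'(x) = lim(x→0) (2/(x^2 + 1))/(1/(x + 1))
  = 2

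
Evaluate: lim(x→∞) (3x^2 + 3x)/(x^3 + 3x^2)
This is an ∞/∞ indeterminate form.

Apply L'Hôpital's rule: differentiate numerator and denominator separately.
  f(x) = 3·x^2 + 3·x   ⇒   f'(x) = 6·x + 3
  g(x) = x^3 + 3·x^2   ⇒   g'(x) = 3·x^2 + 6·x
  lim(x→∞) f'(x)/g'(x) = lim(x→∞) (6·x + 3)/(3·x^2 + 6·x)
  = 0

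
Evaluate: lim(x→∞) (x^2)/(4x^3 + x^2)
This is an ∞/∞ indeterminate form.

Apply L'Hôpital's rule: differentiate numerator and denominator separately.
  f(x) = x^2   ⇒   f'(x) = 2·x
  g(x) = 4·x^3 + x^2   ⇒   g'(x) = 12·x^2 + 2·x
  lim(x→∞) f'(x)/g'(x) = lim(x→∞) (2·x)/(12·x^2 + 2·x)
  = 0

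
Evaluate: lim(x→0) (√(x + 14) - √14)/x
This is a standard limit.

Factor or rationalize the expression:
  lim(x→0) (√(x + 14) - √14)/x = sqrt(14)/28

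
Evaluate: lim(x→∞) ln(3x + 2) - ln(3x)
This is an ∞-∞ indeterminate form.

Combine fractions or rationalize to convert ∞-∞ to 0/0 form:
  lim(x→∞) ln(3x + 2) - ln(3x) = 0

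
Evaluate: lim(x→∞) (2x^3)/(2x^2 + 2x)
This is an ∞/∞ indeterminate form.

Apply L'Hôpital's rule: differentiate numerator and denominator separately.
  f(x) = 2·x^3   ⇒   f'(x) = 6·x^2
  g(x) = 2·x^2 + 2·x   ⇒   g'(x) = 4·x + 2
  lim(x→∞) f'(x)/g'(x) = lim(x→∞) (6·x^2)/(4·x + 2)
  = ∞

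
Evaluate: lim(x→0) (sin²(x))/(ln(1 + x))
This is a 0/0 indeterminate form.

Apply L'Hôpital's rule: differentiate numerator and denominator separately.
  f(x) = sin(x)^2   ⇒   f'(x) = 2·sin(x)·cos(x)
  g(x) = ln(x + 1)   ⇒   g'(x) = 1/(x + 1)
  lim(x→0) f'(x)/g'(x) = lim(x→0) (2·sin(x)·cos(x))/(1/(x + 1))
  = 0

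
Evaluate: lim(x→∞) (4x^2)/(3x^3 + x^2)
This is an ∞/∞ indeterminate form.

Apply L'Hôpital's rule: differentiate numerator and denominator separately.
  f(x) = 4·x^2   ⇒   f'(x) = 8·x
  g(x) = 3·x^3 + x^2   ⇒   g'(x) = 9·x^2 + 2·x
  lim(x→∞) f'(x)/g'(x) = lim(x→∞) (8·x)/(9·x^2 + 2·x)
  = 0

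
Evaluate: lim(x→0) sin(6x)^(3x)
This is an exponential indeterminate form.

For exponential indeterminate forms, take the natural log:
  Let L = lim(x→0) sin(6x)^(3x)
  Then ln(L) = lim(x→0) [exponent × ln(base)]
  Evaluate using L'Hôpital or standard limits, then exponentiate.
  L = 1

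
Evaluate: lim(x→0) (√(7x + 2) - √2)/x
This is a standard limit.

Factor or rationalize the expression:
  lim(x→0) (√(7x + 2) - √2)/x = 7·sqrt(2)/4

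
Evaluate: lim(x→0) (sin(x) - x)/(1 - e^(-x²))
This is a 0/0 indeterminate form.

Apply L'Hôpital's rule: differentiate numerator and denominator separately.
  f(x) = -x + sin(x)   ⇒   f'(x) = cos(x) - 1
  g(x) = 1 - e^(-x^2)   ⇒   g'(x) = 2·x·e^(-x^2)
  lim(x→0) f'(x)/g'(x) = lim(x→0) (cos(x) - 1)/(2·x·e^(-x^2))
  = 0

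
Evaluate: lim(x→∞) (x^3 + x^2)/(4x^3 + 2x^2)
This is an ∞/∞ indeterminate form.

Apply L'Hôpital's rule: differentiate numerator and denominator separately.
  f(x) = x^3 + x^2   ⇒   f'(x) = 3·x^2 + 2·x
  g(x) = 4·x^3 + 2·x^2   ⇒   g'(x) = 12·x^2 + 4·x
  lim(x→∞) f'(x)/g'(x) = lim(x→∞) (3·x^2 + 2·x)/(12·x^2 + 4·x)
  = 1/4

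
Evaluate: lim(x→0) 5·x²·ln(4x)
This is a 0·∞ indeterminate form.

Rewrite 0·∞ as a quotient (0/0 or ∞/∞ form), then apply L'Hôpital's rule:
  lim(x→0) 5·x²·ln(4x) = 0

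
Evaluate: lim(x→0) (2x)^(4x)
This is an exponential indeterminate form.

For exponential indeterminate forms, take the natural log:
  Let L = lim(x→0) (2x)^(4x)
  Then ln(L) = lim(x→0) [exponent × ln(base)]
  Evaluate using L'Hôpital or standard limits, then exponentiate.
  L = 1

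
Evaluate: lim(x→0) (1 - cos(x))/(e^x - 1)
This is a 0/0 indeterminate form.

Apply L'Hôpital's rule: differentiate numerator and denominator separately.
  f(x) = 1 - cos(x)   ⇒   f'(x) = sin(x)
  g(x) = e^(x) - 1   ⇒   g'(x) = e^(x)
  lim(x→0) f'(x)/g'(x) = lim(x→0) (sin(x))/(e^(x))
  = 0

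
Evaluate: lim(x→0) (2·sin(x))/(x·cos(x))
This is a 0/0 indeterminate form.

Apply L'Hôpital's rule: differentiate numerator and denominator separately.
  f(x) = 2·sin(x)   ⇒   f'(x) = 2·cos(x)
  g(x) = x·cos(x)   ⇒   g'(x) = -x·sin(x) + cos(x)
  lim(x→0) f'(x)/g'(x) = lim(x→0) (2·cos(x))/(-x·sin(x) + cos(x))
  = 2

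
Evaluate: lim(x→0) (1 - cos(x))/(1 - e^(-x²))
This is a 0/0 indeterminate form.

Apply L'Hôpital's rule: differentiate numerator and denominator separately.
  f(x) = 1 - cos(x)   ⇒   f'(x) = sin(x)
  g(x) = 1 - e^(-x^2)   ⇒   g'(x) = 2·x·e^(-x^2)
  lim(x→0) f'(x)/g'(x) = lim(x→0) (sin(x))/(2·x·e^(-x^2))
  = 1/2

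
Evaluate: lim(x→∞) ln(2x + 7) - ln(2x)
This is an ∞-∞ indeterminate form.

Combine fractions or rationalize to convert ∞-∞ to 0/0 form:
  lim(x→∞) ln(2x + 7) - ln(2x) = 0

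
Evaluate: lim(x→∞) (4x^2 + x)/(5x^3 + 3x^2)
This is an ∞/∞ indeterminate form.

Apply L'Hôpital's rule: differentiate numerator and denominator separately.
  f(x) = 4·x^2 + x   ⇒   f'(x) = 8·x + 1
  g(x) = 5·x^3 + 3·x^2   ⇒   g'(x) = 15·x^2 + 6·x
  lim(x→∞) f'(x)/g'(x) = lim(x→∞) (8·x + 1)/(15·x^2 + 6·x)
  = 0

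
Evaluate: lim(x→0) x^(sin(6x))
This is an exponential indeterminate form.

For exponential indeterminate forms, take the natural log:
  Let L = lim(x→0) x^(sin(6x))
  Then ln(L) = lim(x→0) [exponent × ln(base)]
  Evaluate using L'Hôpital or standard limits, then exponentiate.
  L = 1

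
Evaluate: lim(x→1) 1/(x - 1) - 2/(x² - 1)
This is an ∞-∞ indeterminate form.

Combine fractions or rationalize to convert ∞-∞ to 0/0 form:
  lim(x→1) 1/(x - 1) - 2/(x² - 1) = 1/2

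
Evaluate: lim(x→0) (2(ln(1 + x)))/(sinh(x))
This is a 0/0 indeterminate form.

Apply L'Hôpital's rule: differentiate numerator and denominator separately.
  f(x) = 2·ln(x + 1)   ⇒   f'(x) = 2/(x + 1)
  g(x) = sinh(x)   ⇒   g'(x) = cosh(x)
  lim(x→0) f'(x)/g'(x) = lim(x→0) (2/(x + 1))/(cosh(x))
  = 2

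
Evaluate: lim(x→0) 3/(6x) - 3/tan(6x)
This is an ∞-∞ indeterminate form.

Combine fractions or rationalize to convert ∞-∞ to 0/0 form:
  lim(x→0) 3/(6x) - 3/tan(6x) = 0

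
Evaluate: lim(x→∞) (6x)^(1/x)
This is an exponential indeterminate form.

For exponential indeterminate forms, take the natural log:
  Let L = lim(x→∞) (6x)^(1/x)
  Then ln(L) = lim(x→∞) [exponent × ln(base)]
  Evaluate using L'Hôpital or standard limits, then exponentiate.
  L = 1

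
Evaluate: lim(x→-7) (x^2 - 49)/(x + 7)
This is a standard limit.

Factor or rationalize the expression:
  lim(x→-7) (x^2 - 49)/(x + 7) = -14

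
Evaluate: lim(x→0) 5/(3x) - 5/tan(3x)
This is an ∞-∞ indeterminate form.

Combine fractions or rationalize to convert ∞-∞ to 0/0 form:
  lim(x→0) 5/(3x) - 5/tan(3x) = 0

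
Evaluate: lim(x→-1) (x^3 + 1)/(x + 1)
This is a standard limit.

Factor or rationalize the expression:
  lim(x→-1) (x^3 + 1)/(x + 1) = 3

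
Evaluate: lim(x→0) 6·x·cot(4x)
This is a 0·∞ indeterminate form.

Rewrite 0·∞ as a quotient (0/0 or ∞/∞ form), then apply L'Hôpital's rule:
  lim(x→0) 6·x·cot(4x) = 3/2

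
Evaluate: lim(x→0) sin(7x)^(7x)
This is an exponential indeterminate form.

For exponential indeterminate forms, take the natural log:
  Let L = lim(x→0) sin(7x)^(7x)
  Then ln(L) = lim(x→0) [exponent × ln(base)]
  Evaluate using L'Hôpital or standard limits, then exponentiate.
  L = 1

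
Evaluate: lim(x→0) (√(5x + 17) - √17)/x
This is a standard limit.

Factor or rationalize the expression:
  lim(x→0) (√(5x + 17) - √17)/x = 5·sqrt(17)/34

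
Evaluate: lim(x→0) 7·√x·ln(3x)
This is a 0·∞ indeterminate form.

Rewrite 0·∞ as a quotient (0/0 or ∞/∞ form), then apply L'Hôpital's rule:
  lim(x→0) 7·√x·ln(3x) = 0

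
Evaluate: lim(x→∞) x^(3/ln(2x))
This is an exponential indeterminate form.

For exponential indeterminate forms, take the natural log:
  Let L = lim(x→∞) x^(3/ln(2x))
  Then ln(L) = lim(x→∞) [exponent × ln(base)]
  Evaluate using L'Hôpital or standard limits, then exponentiate.
  L = e^(3)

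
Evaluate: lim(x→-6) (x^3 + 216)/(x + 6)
This is a standard limit.

Factor or rationalize the expression:
  lim(x→-6) (x^3 + 216)/(x + 6) = 108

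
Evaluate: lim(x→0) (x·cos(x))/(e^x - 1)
This is a 0/0 indeterminate form.

Apply L'Hôpital's rule: differentiate numerator and denominator separately.
  f(x) = x·cos(x)   ⇒   f'(x) = -x·sin(x) + cos(x)
  g(x) = e^(x) - 1   ⇒   g'(x) = e^(x)
  lim(x→0) f'(x)/g'(x) = lim(x→0) (-x·sin(x) + cos(x))/(e^(x))
  = 1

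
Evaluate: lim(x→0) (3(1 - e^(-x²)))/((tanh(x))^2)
This is a 0/0 indeterminate form.

Apply L'Hôpital's rule: differentiate numerator and denominator separately.
  f(x) = 3 - 3·e^(-x^2)   ⇒   f'(x) = 6·x·e^(-x^2)
  g(x) = tanh(x)^2   ⇒   g'(x) = (2 - 2·tanh(x)^2)·tanh(x)
  lim(x→0) f'(x)/g'(x) = lim(x→0) (6·x·e^(-x^2))/((2 - 2·tanh(x)^2)·tanh(x))
  = 3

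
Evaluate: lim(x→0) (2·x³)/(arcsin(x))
This is a 0/0 indeterminate form.

Apply L'Hôpital's rule: differentiate numerator and denominator separately.
  f(x) = 2·x^3   ⇒   f'(x) = 6·x^2
  g(x) = asin(x)   ⇒   g'(x) = 1/sqrt(1 - x^2)
  lim(x→0) f'(x)/g'(x) = lim(x→0) (6·x^2)/(1/sqrt(1 - x^2))
  = 0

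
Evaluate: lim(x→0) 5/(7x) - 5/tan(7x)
This is an ∞-∞ indeterminate form.

Combine fractions or rationalize to convert ∞-∞ to 0/0 form:
  lim(x→0) 5/(7x) - 5/tan(7x) = 0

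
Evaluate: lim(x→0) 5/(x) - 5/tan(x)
This is an ∞-∞ indeterminate form.

Combine fractions or rationalize to convert ∞-∞ to 0/0 form:
  lim(x→0) 5/(x) - 5/tan(x) = 0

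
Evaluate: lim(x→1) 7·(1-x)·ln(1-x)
This is a 0·∞ indeterminate form.

Rewrite 0·∞ as a quotient (0/0 or ∞/∞ form), then apply L'Hôpital's rule:
  lim(x→1) 7·(1-x)·ln(1-x) = 0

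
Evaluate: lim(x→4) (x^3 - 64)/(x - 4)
This is a standard limit.

Factor or rationalize the expression:
  lim(x→4) (x^3 - 64)/(x - 4) = 48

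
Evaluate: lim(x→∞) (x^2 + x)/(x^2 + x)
This is an ∞/∞ indeterminate form.

Apply L'Hôpital's rule: differentiate numerator and denominator separately.
  f(x) = x^2 + x   ⇒   f'(x) = 2·x + 1
  g(x) = x^2 + x   ⇒   g'(x) = 2·x + 1
  lim(x→∞) f'(x)/g'(x) = lim(x→∞) (2·x + 1)/(2·x + 1)
  = 1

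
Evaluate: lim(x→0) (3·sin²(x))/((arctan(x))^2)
This is a 0/0 indeterminate form.

Apply L'Hôpital's rule: differentiate numerator and denominator separately.
  f(x) = 3·sin(x)^2   ⇒   f'(x) = 6·sin(x)·cos(x)
  g(x) = atan(x)^2   ⇒   g'(x) = 2·atan(x)/(x^2 + 1)
  lim(x→0) f'(x)/g'(x) = lim(x→0) (6·sin(x)·cos(x))/(2·atan(x)/(x^2 + 1))
  = 3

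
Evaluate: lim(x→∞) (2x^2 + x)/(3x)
This is an ∞/∞ indeterminate form.

Apply L'Hôpital's rule: differentiate numerator and denominator separately.
  f(x) = 2·x^2 + x   ⇒   f'(x) = 4·x + 1
  g(x) = 3·x   ⇒   g'(x) = 3
  lim(x→∞) f'(x)/g'(x) = lim(x→∞) (4·x + 1)/(3)
  = ∞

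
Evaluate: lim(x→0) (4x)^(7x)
This is an exponential indeterminate form.

For exponential indeterminate forms, take the natural log:
  Let L = lim(x→0) (4x)^(7x)
  Then ln(L) = lim(x→0) [exponent × ln(base)]
  Evaluate using L'Hôpital or standard limits, then exponentiate.
  L = 1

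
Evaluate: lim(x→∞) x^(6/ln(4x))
This is an exponential indeterminate form.

For exponential indeterminate forms, take the natural log:
  Let L = lim(x→∞) x^(6/ln(4x))
  Then ln(L) = lim(x→∞) [exponent × ln(base)]
  Evaluate using L'Hôpital or standard limits, then exponentiate.
  L = e^(6)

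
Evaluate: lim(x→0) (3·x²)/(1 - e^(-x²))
This is a 0/0 indeterminate form.

Apply L'Hôpital's rule: differentiate numerator and denominator separately.
  f(x) = 3·x^2   ⇒   f'(x) = 6·x
  g(x) = 1 - e^(-x^2)   ⇒   g'(x) = 2·x·e^(-x^2)
  lim(x→0) f'(x)/g'(x) = lim(x→0) (6·x)/(2·x·e^(-x^2))
  = 3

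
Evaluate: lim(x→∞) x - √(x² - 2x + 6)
This is an ∞-∞ indeterminate form.

Combine fractions or rationalize to convert ∞-∞ to 0/0 form:
  lim(x→∞) x - √(x² - 2x + 6) = 1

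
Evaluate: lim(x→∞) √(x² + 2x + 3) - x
This is an ∞-∞ indeterminate form.

Combine fractions or rationalize to convert ∞-∞ to 0/0 form:
  lim(x→∞) √(x² + 2x + 3) - x = 1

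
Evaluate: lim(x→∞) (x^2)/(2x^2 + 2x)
This is an ∞/∞ indeterminate form.

Apply L'Hôpital's rule: differentiate numerator and denominator separately.
  f(x) = x^2   ⇒   f'(x) = 2·x
  g(x) = 2·x^2 + 2·x   ⇒   g'(x) = 4·x + 2
  lim(x→∞) f'(x)/g'(x) = lim(x→∞) (2·x)/(4·x + 2)
  = 1/2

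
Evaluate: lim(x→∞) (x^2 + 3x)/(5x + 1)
This is an ∞/∞ indeterminate form.

Apply L'Hôpital's rule: differentiate numerator and denominator separately.
  f(x) = x^2 + 3·x   ⇒   f'(x) = 2·x + 3
  g(x) = 5·x + 1   ⇒   g'(x) = 5
  lim(x→∞) f'(x)/g'(x) = lim(x→∞) (2·x + 3)/(5)
  = ∞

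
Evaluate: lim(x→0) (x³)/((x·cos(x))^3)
This is a 0/0 indeterminate form.

Apply L'Hôpital's rule: differentiate numerator and denominator separately.
  f(x) = x^3   ⇒   f'(x) = 3·x^2
  g(x) = x^3·cos(x)^3   ⇒   g'(x) = -3·x^3·sin(x)·cos(x)^2 + 3·x^2·cos(x)^3
  lim(x→0) f'(x)/g'(x) = lim(x→0) (3·x^2)/(-3·x^3·sin(x)·cos(x)^2 + 3·x^2·cos(x)^3)
  = 1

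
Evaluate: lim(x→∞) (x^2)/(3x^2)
This is an ∞/∞ indeterminate form.

Apply L'Hôpital's rule: differentiate numerator and denominator separately.
  f(x) = x^2   ⇒   f'(x) = 2·x
  g(x) = 3·x^2   ⇒   g'(x) = 6·x
  lim(x→∞) f'(x)/g'(x) = lim(x→∞) (2·x)/(6·x)
  = 1/3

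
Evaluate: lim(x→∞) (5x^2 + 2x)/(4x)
This is an ∞/∞ indeterminate form.

Apply L'Hôpital's rule: differentiate numerator and denominator separately.
  f(x) = 5·x^2 + 2·x   ⇒   f'(x) = 10·x + 2
  g(x) = 4·x   ⇒   g'(x) = 4
  lim(x→∞) f'(x)/g'(x) = lim(x→∞) (10·x + 2)/(4)
  = ∞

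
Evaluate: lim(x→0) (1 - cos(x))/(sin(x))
This is a 0/0 indeterminate form.

Apply L'Hôpital's rule: differentiate numerator and denominator separately.
  f(x) = 1 - cos(x)   ⇒   f'(x) = sin(x)
  g(x) = sin(x)   ⇒   g'(x) = cos(x)
  lim(x→0) f'(x)/g'(x) = lim(x→0) (sin(x))/(cos(x))
  = 0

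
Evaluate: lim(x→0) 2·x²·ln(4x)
This is a 0·∞ indeterminate form.

Rewrite 0·∞ as a quotient (0/0 or ∞/∞ form), then apply L'Hôpital's rule:
  lim(x→0) 2·x²·ln(4x) = 0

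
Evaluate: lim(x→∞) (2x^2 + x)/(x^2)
This is an ∞/∞ indeterminate form.

Apply L'Hôpital's rule: differentiate numerator and denominator separately.
  f(x) = 2·x^2 + x   ⇒   f'(x) = 4·x + 1
  g(x) = x^2   ⇒   g'(x) = 2·x
  lim(x→∞) f'(x)/g'(x) = lim(x→∞) (4·x + 1)/(2·x)
  = 2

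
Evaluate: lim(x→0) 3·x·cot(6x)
This is a 0·∞ indeterminate form.

Rewrite 0·∞ as a quotient (0/0 or ∞/∞ form), then apply L'Hôpital's rule:
  lim(x→0) 3·x·cot(6x) = 1/2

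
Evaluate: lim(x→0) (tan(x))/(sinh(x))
This is a 0/0 indeterminate form.

Apply L'Hôpital's rule: differentiate numerator and denominator separately.
  f(x) = tan(x)   ⇒   f'(x) = tan(x)^2 + 1
  g(x) = sinh(x)   ⇒   g'(x) = cosh(x)
  lim(x→0) f'(x)/g'(x) = lim(x→0) (tan(x)^2 + 1)/(cosh(x))
  = 1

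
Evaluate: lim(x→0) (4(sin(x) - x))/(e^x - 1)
This is a 0/0 indeterminate form.

Apply L'Hôpital's rule: differentiate numerator and denominator separately.
  f(x) = -4·x + 4·sin(x)   ⇒   f'(x) = 4·cos(x) - 4
  g(x) = e^(x) - 1   ⇒   g'(x) = e^(x)
  lim(x→0) f'(x)/g'(x) = lim(x→0) (4·cos(x) - 4)/(e^(x))
  = 0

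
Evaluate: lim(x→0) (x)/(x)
This is a 0/0 indeterminate form.

Apply L'Hôpital's rule: differentiate numerator and denominator separately.
  f(x) = x   ⇒   f'(x) = 1
  g(x) = x   ⇒   g'(x) = 1
  lim(x→0) f'(x)/g'(x) = lim(x→0) (1)/(1)
  = 1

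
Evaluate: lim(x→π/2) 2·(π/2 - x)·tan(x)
This is a 0·∞ indeterminate form.

Rewrite 0·∞ as a quotient (0/0 or ∞/∞ form), then apply L'Hôpital's rule:
  lim(x→π/2) 2·(π/2 - x)·tan(x) = 2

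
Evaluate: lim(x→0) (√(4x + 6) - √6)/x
This is a standard limit.

Factor or rationalize the expression:
  lim(x→0) (√(4x + 6) - √6)/x = sqrt(6)/3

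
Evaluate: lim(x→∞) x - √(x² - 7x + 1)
This is an ∞-∞ indeterminate form.

Combine fractions or rationalize to convert ∞-∞ to 0/0 form:
  lim(x→∞) x - √(x² - 7x + 1) = 7/2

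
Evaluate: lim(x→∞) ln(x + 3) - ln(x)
This is an ∞-∞ indeterminate form.

Combine fractions or rationalize to convert ∞-∞ to 0/0 form:
  lim(x→∞) ln(x + 3) - ln(x) = 0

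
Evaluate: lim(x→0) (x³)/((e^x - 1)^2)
This is a 0/0 indeterminate form.

Apply L'Hôpital's rule: differentiate numerator and denominator separately.
  f(x) = x^3   ⇒   f'(x) = 3·x^2
  g(x) = (e^(x) - 1)^2   ⇒   g'(x) = 2·(e^(x) - 1)·e^(x)
  lim(x→0) f'(x)/g'(x) = lim(x→0) (3·x^2)/(2·(e^(x) - 1)·e^(x))
  = 0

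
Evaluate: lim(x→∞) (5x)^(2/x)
This is an exponential indeterminate form.

For exponential indeterminate forms, take the natural log:
  Let L = lim(x→∞) (5x)^(2/x)
  Then ln(L) = lim(x→∞) [exponent × ln(base)]
  Evaluate using L'Hôpital or standard limits, then exponentiate.
  L = 1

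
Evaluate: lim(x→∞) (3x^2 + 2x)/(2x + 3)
This is an ∞/∞ indeterminate form.

Apply L'Hôpital's rule: differentiate numerator and denominator separately.
  f(x) = 3·x^2 + 2·x   ⇒   f'(x) = 6·x + 2
  g(x) = 2·x + 3   ⇒   g'(x) = 2
  lim(x→∞) f'(x)/g'(x) = lim(x→∞) (6·x + 2)/(2)
  = ∞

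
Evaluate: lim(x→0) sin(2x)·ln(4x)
This is a 0·∞ indeterminate form.

Rewrite 0·∞ as a quotient (0/0 or ∞/∞ form), then apply L'Hôpital's rule:
  lim(x→0) sin(2x)·ln(4x) = 0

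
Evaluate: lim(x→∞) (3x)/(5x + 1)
This is an ∞/∞ indeterminate form.

Apply L'Hôpital's rule: differentiate numerator and denominator separately.
  f(x) = 3·x   ⇒   f'(x) = 3
  g(x) = 5·x + 1   ⇒   g'(x) = 5
  lim(x→∞) f'(x)/g'(x) = lim(x→∞) (3)/(5)
  = 3/5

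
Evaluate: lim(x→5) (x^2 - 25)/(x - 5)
This is a standard limit.

Factor or rationalize the expression:
  lim(x→5) (x^2 - 25)/(x - 5) = 10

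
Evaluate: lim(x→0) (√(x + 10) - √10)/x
This is a standard limit.

Factor or rationalize the expression:
  lim(x→0) (√(x + 10) - √10)/x = sqrt(10)/20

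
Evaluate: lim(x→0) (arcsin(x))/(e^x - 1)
This is a 0/0 indeterminate form.

Apply L'Hôpital's rule: differentiate numerator and denominator separately.
  f(x) = asin(x)   ⇒   f'(x) = 1/sqrt(1 - x^2)
  g(x) = e^(x) - 1   ⇒   g'(x) = e^(x)
  lim(x→0) f'(x)/g'(x) = lim(x→0) (1/sqrt(1 - x^2))/(e^(x))
  = 1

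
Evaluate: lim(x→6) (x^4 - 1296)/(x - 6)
This is a standard limit.

Factor or rationalize the expression:
  lim(x→6) (x^4 - 1296)/(x - 6) = 864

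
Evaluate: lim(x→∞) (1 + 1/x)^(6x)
This is an exponential indeterminate form.

For exponential indeterminate forms, take the natural log:
  Let L = lim(x→∞) (1 + 1/x)^(6x)
  Then ln(L) = lim(x→∞) [exponent × ln(base)]
  Evaluate using L'Hôpital or standard limits, then exponentiate.
  L = e^(6)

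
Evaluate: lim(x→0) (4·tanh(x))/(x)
This is a 0/0 indeterminate form.

Apply L'Hôpital's rule: differentiate numerator and denominator separately.
  f(x) = 4·tanh(x)   ⇒   f'(x) = 4 - 4·tanh(x)^2
  g(x) = x   ⇒   g'(x) = 1
  lim(x→0) f'(x)/g'(x) = lim(x→0) (4 - 4·tanh(x)^2)/(1)
  = 4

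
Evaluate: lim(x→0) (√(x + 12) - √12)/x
This is a standard limit.

Factor or rationalize the expression:
  lim(x→0) (√(x + 12) - √12)/x = sqrt(3)/12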